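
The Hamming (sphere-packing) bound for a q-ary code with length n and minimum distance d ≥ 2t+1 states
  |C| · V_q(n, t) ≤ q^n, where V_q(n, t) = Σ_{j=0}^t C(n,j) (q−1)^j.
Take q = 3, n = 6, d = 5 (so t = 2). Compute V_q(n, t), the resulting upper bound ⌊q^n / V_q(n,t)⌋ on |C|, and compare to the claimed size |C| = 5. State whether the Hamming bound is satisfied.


V_q(n, t) = 73, q^n = 729, Hamming bound = 9, |C| = 5 ≤ bound (satisfied).

Step 1: Compute V_q(n, t) = Σ_{j=0}^2 C(n, j) (q−1)^j.
  j = 0: C(6,0)·(2)^0 = 1·1 = 1.
  j = 1: C(6,1)·(2)^1 = 6·2 = 12.
  j = 2: C(6,2)·(2)^2 = 15·4 = 60.
  V_q(n, t) = 1 + 12 + 60 = 73.
Step 2: q^n = 3^6 = 729.
Step 3: Hamming bound ⌊q^n / V_q(n,t)⌋ = ⌊729/73⌋ = 9.
Step 4: Compare |C| = 5 to 9: satisfied.
The claimed |C| lies below the Hamming bound.


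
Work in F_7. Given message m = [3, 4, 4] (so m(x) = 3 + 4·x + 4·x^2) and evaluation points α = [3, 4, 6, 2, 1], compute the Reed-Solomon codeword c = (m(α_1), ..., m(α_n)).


c = [2, 6, 3, 6, 4]

Message polynomial: m(x) = 3 + 4·x + 4·x^2 (mod 7).
For each evaluation point α_i, compute m(α_i) mod 7:
  α_1 = 3: Horner steps 4 → 2 → 2, so m(3) = 2.
  α_2 = 4: Horner steps 4 → 6 → 6, so m(4) = 6.
  α_3 = 6: Horner steps 4 → 0 → 3, so m(6) = 3.
  α_4 = 2: Horner steps 4 → 5 → 6, so m(2) = 6.
  α_5 = 1: Horner steps 4 → 1 → 4, so m(1) = 4.
Codeword c = [2, 6, 3, 6, 4] ∈ F_7^5.


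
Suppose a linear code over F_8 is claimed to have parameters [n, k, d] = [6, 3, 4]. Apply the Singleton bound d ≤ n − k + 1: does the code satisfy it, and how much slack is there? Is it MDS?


Singleton RHS = n − k + 1 = 4, slack = 0, bound satisfied, MDS.

Singleton bound: d ≤ n − k + 1.
Here n = 6, k = 3, so n − k + 1 = 4.
Given d = 4, check d ≤ 4: YES.
Slack = (n − k + 1) − d = 0.
The code is MDS (slack = 0).
Description: the claimed parameters are [6, 3, 4]_8; such a code would be MDS (meets Singleton bound).


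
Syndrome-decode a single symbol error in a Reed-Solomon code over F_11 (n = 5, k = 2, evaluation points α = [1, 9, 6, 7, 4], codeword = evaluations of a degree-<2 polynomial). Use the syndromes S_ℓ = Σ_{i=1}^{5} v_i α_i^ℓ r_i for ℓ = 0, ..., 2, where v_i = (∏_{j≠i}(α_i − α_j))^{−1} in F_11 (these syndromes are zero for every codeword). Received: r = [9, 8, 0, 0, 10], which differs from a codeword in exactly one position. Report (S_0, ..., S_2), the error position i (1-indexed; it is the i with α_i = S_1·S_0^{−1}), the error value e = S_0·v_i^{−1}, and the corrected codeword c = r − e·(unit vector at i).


S = (6, 3, 7), error at position 3, error magnitude e = 4, c = [9, 8, 7, 0, 10].

Step 1: column multipliers v_i = (∏_{j≠i}(α_i − α_j))^{−1} mod 11.
  i = 1 (α = 1): (1−9)(1−6)(1−7)(1−4) = (−8)·(−5)·(−6)·(−3) = 720 ≡ 5, so v_1 = 5^{−1} = 9 (mod 11).
  i = 2 (α = 9): (9−1)(9−6)(9−7)(9−4) = 8·3·2·5 = 240 ≡ 9, so v_2 = 9^{−1} = 5 (mod 11).
  i = 3 (α = 6): (6−1)(6−9)(6−7)(6−4) = 5·(−3)·(−1)·2 = 30 ≡ 8, so v_3 = 8^{−1} = 7 (mod 11).
  i = 4 (α = 7): (7−1)(7−9)(7−6)(7−4) = 6·(−2)·1·3 = −36 ≡ 8, so v_4 = 8^{−1} = 7 (mod 11).
  i = 5 (α = 4): (4−1)(4−9)(4−6)(4−7) = 3·(−5)·(−2)·(−3) = −90 ≡ 9, so v_5 = 9^{−1} = 5 (mod 11).
  v = [9, 5, 7, 7, 5].
Step 2: syndromes of r = [9, 8, 0, 0, 10] (all sums mod 11).
  S_0 = Σ v_i r_i = 9·9 + 5·8 + 7·0 + 7·0 + 5·10 = 171 ≡ 6.
  S_1 = Σ v_i α_i r_i = 9·1·9 + 5·9·8 + 7·6·0 + 7·7·0 + 5·4·10 = 641 ≡ 3.
  α_i^2 mod 11 = [1, 4, 3, 5, 5].
  S_2 = Σ v_i α_i^2 r_i = 9·1·9 + 5·4·8 + 7·3·0 + 7·5·0 + 5·5·10 = 491 ≡ 7.
  S = (6, 3, 7) ≠ 0, so r is not a codeword (an error is present).
Step 3: locate the error. For a single error e at position i, S_ℓ = v_i·e·α_i^ℓ, so α_err = S_1/S_0.
  S_0^{−1} = 6^{−1} = 2 (mod 11), so α_err = 3·2 = 6 ≡ 6 = α_3. Error position i = 3.
  Consistency check: S_2/S_1 = 7·4 = 28 ≡ 6 = α_err ✓ (single-error assumption holds).
Step 4: error magnitude e = S_0/v_3 = S_0·∏_{j≠3}(α_3 − α_j) = 6·8 = 48 ≡ 4 (mod 11).
Step 5: correct position 3: c_3 = r_3 − e = 0 − 4 ≡ 7 (mod 11). Hence c = [9, 8, 7, 0, 10].
  Check: interpolating c through the α_i gives m(x) = 5 + 4·x (degree < 2) with m(α_i) = c_i for every i, so c is indeed a codeword.


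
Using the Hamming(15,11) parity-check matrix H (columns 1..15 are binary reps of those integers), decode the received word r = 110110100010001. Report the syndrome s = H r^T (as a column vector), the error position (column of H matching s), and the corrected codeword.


s = (0, 0, 0, 1)^T, error position = 1, corrected codeword c = 010110100010001

Compute s = H r^T mod 2 one row at a time:
  s_1 = 0 + 0 + 0 + 1 + 0 + 0 + 0 + 1 = 2 ≡ 0 (mod 2).
  s_2 = 1 + 1 + 0 + 1 + 0 + 0 + 0 + 1 = 4 ≡ 0 (mod 2).
  s_3 = 1 + 0 + 0 + 1 + 0 + 1 + 0 + 1 = 4 ≡ 0 (mod 2).
  s_4 = 1 + 0 + 1 + 1 + 0 + 1 + 0 + 1 = 5 ≡ 1 (mod 2).
s = (0, 0, 0, 1)^T — this equals column 1 of H (binary 0001), so error is at position 1.
Correct: flip bit 1 of r = 110110100010001 to get c = 010110100010001.


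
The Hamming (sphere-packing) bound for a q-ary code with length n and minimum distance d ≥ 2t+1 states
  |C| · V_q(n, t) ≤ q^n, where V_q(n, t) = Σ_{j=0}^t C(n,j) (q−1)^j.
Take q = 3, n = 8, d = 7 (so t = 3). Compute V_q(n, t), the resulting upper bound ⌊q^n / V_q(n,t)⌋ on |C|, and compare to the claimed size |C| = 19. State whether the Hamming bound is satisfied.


V_q(n, t) = 577, q^n = 6561, Hamming bound = 11, |C| = 19 > bound (violated).

Step 1: Compute V_q(n, t) = Σ_{j=0}^3 C(n, j) (q−1)^j.
  j = 0: C(8,0)·(2)^0 = 1·1 = 1.
  j = 1: C(8,1)·(2)^1 = 8·2 = 16.
  j = 2: C(8,2)·(2)^2 = 28·4 = 112.
  j = 3: C(8,3)·(2)^3 = 56·8 = 448.
  V_q(n, t) = 1 + 16 + 112 + 448 = 577.
Step 2: q^n = 3^8 = 6561.
Step 3: Hamming bound ⌊q^n / V_q(n,t)⌋ = ⌊6561/577⌋ = 11.
Step 4: Compare |C| = 19 to 11: violated.
The claimed |C| lies above the Hamming bound, so no 3-ary code of length 8 with d ≥ 7 can have 19 codewords.


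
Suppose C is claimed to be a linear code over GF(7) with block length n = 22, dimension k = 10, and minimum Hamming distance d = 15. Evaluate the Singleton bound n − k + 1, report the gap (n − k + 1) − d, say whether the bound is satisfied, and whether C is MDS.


Singleton RHS = n − k + 1 = 13, slack = -2, bound violated (no such code; not MDS).

Singleton bound: d ≤ n − k + 1.
Here n = 22, k = 10, so n − k + 1 = 13.
Given d = 15, check d ≤ 13: NO.
Slack = (n − k + 1) − d = -2.
The slack is negative: d = 15 exceeds n − k + 1 = 13 by 2, so the Singleton bound is violated and no linear [22, 10, 15]_7 code can exist. In particular it is not MDS (MDS requires d = n − k + 1 exactly).
Description: the claimed parameters are [22, 10, 15]_7; such a code would be impossible (violates the Singleton bound).


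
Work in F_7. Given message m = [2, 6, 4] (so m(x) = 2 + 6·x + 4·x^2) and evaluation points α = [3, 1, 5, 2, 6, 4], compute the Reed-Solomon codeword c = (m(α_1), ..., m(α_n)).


c = [0, 5, 6, 2, 0, 6]

Message polynomial: m(x) = 2 + 6·x + 4·x^2 (mod 7).
For each evaluation point α_i, compute m(α_i) mod 7:
  α_1 = 3: Horner steps 4 → 4 → 0, so m(3) = 0.
  α_2 = 1: Horner steps 4 → 3 → 5, so m(1) = 5.
  α_3 = 5: Horner steps 4 → 5 → 6, so m(5) = 6.
  α_4 = 2: Horner steps 4 → 0 → 2, so m(2) = 2.
  α_5 = 6: Horner steps 4 → 2 → 0, so m(6) = 0.
  α_6 = 4: Horner steps 4 → 1 → 6, so m(4) = 6.
Codeword c = [0, 5, 6, 2, 0, 6] ∈ F_7^6.


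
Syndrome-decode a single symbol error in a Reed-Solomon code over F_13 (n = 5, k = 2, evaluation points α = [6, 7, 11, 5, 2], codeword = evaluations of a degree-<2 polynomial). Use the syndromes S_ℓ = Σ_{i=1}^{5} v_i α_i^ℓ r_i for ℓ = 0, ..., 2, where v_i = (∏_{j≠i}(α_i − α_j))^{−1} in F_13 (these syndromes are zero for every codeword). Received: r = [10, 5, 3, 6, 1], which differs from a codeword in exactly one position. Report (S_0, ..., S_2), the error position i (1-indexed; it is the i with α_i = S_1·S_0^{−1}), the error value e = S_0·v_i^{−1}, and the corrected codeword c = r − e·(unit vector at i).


S = (9, 2, 12), error at position 1, error magnitude e = 11, c = [12, 5, 3, 6, 1].

Step 1: column multipliers v_i = (∏_{j≠i}(α_i − α_j))^{−1} mod 13.
  i = 1 (α = 6): (6−7)(6−11)(6−5)(6−2) = (−1)·(−5)·1·4 = 20 ≡ 7, so v_1 = 7^{−1} = 2 (mod 13).
  i = 2 (α = 7): (7−6)(7−11)(7−5)(7−2) = 1·(−4)·2·5 = −40 ≡ 12, so v_2 = 12^{−1} = 12 (mod 13).
  i = 3 (α = 11): (11−6)(11−7)(11−5)(11−2) = 5·4·6·9 = 1080 ≡ 1, so v_3 = 1^{−1} = 1 (mod 13).
  i = 4 (α = 5): (5−6)(5−7)(5−11)(5−2) = (−1)·(−2)·(−6)·3 = −36 ≡ 3, so v_4 = 3^{−1} = 9 (mod 13).
  i = 5 (α = 2): (2−6)(2−7)(2−11)(2−5) = (−4)·(−5)·(−9)·(−3) = 540 ≡ 7, so v_5 = 7^{−1} = 2 (mod 13).
  v = [2, 12, 1, 9, 2].
Step 2: syndromes of r = [10, 5, 3, 6, 1] (all sums mod 13).
  S_0 = Σ v_i r_i = 2·10 + 12·5 + 1·3 + 9·6 + 2·1 = 139 ≡ 9.
  S_1 = Σ v_i α_i r_i = 2·6·10 + 12·7·5 + 1·11·3 + 9·5·6 + 2·2·1 = 847 ≡ 2.
  α_i^2 mod 13 = [10, 10, 4, 12, 4].
  S_2 = Σ v_i α_i^2 r_i = 2·10·10 + 12·10·5 + 1·4·3 + 9·12·6 + 2·4·1 = 1468 ≡ 12.
  S = (9, 2, 12) ≠ 0, so r is not a codeword (an error is present).
Step 3: locate the error. For a single error e at position i, S_ℓ = v_i·e·α_i^ℓ, so α_err = S_1/S_0.
  S_0^{−1} = 9^{−1} = 3 (mod 13), so α_err = 2·3 = 6 ≡ 6 = α_1. Error position i = 1.
  Consistency check: S_2/S_1 = 12·7 = 84 ≡ 6 = α_err ✓ (single-error assumption holds).
Step 4: error magnitude e = S_0/v_1 = S_0·∏_{j≠1}(α_1 − α_j) = 9·7 = 63 ≡ 11 (mod 13).
Step 5: correct position 1: c_1 = r_1 − e = 10 − 11 ≡ 12 (mod 13). Hence c = [12, 5, 3, 6, 1].
  Check: interpolating c through the α_i gives m(x) = 2 + 6·x (degree < 2) with m(α_i) = c_i for every i, so c is indeed a codeword.


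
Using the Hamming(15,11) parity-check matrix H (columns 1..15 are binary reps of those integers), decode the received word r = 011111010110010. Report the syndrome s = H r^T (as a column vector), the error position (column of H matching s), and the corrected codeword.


s = (0, 0, 0, 1)^T, error position = 1, corrected codeword c = 111111010110010

Compute s = H r^T mod 2 one row at a time:
  s_1 = 1 + 0 + 1 + 1 + 0 + 0 + 1 + 0 = 4 ≡ 0 (mod 2).
  s_2 = 1 + 1 + 1 + 0 + 0 + 0 + 1 + 0 = 4 ≡ 0 (mod 2).
  s_3 = 1 + 1 + 1 + 0 + 1 + 1 + 1 + 0 = 6 ≡ 0 (mod 2).
  s_4 = 0 + 1 + 1 + 0 + 0 + 1 + 0 + 0 = 3 ≡ 1 (mod 2).
s = (0, 0, 0, 1)^T — this equals column 1 of H (binary 0001), so error is at position 1.
Correct: flip bit 1 of r = 011111010110010 to get c = 111111010110010.


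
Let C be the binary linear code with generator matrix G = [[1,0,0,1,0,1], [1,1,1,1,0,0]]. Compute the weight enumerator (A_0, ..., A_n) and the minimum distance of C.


Weight distribution: A_0 = 1, A_3 = 2, A_4 = 1. Minimum distance d = 3.

Enumerate all 2^2 = 4 messages m ∈ F_2^2.
For each, compute codeword c = mG in F_2^6, then tally its weight.
  m = 00 → c = 000000, weight = 0.
  m = 10 → c = 100101, weight = 3.
  m = 01 → c = 111100, weight = 4.
  m = 11 → c = 011001, weight = 3.
Tally weights:
  weight 0: 1 codewords.
  weight 3: 2 codewords.
  weight 4: 1 codewords.
Minimum distance d = smallest w > 0 with A_w > 0 = 3.
Sanity: Σ A_w = 4 = 2^2 = 4 ✓.


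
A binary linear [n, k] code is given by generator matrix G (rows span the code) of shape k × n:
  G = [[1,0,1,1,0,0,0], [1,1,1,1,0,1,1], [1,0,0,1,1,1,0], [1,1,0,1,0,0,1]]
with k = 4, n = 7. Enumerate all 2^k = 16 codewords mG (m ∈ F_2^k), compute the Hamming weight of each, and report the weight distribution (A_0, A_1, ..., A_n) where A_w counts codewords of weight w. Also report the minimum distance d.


Weight distribution: A_0 = 1, A_1 = 1, A_2 = 1, A_3 = 5, A_4 = 5, A_5 = 1, A_6 = 1, A_7 = 1. Minimum distance d = 1.

Enumerate all 2^4 = 16 messages m ∈ F_2^4.
For each, compute codeword c = mG in F_2^7, then tally its weight.
  m = 0000 → c = 0000000, weight = 0.
  m = 1000 → c = 1011000, weight = 3.
  m = 0100 → c = 1111011, weight = 6.
  m = 1100 → c = 0100011, weight = 3.
  m = 0010 → c = 1001110, weight = 4.
  m = 1010 → c = 0010110, weight = 3.
  m = 0110 → c = 0110101, weight = 4.
  m = 1110 → c = 1101101, weight = 5.
  m = 0001 → c = 1101001, weight = 4.
  m = 1001 → c = 0110001, weight = 3.
  m = 0101 → c = 0010010, weight = 2.
  m = 1101 → c = 1001010, weight = 3.
  m = 0011 → c = 0100111, weight = 4.
  m = 1011 → c = 1111111, weight = 7.
  m = 0111 → c = 1011100, weight = 4.
  m = 1111 → c = 0000100, weight = 1.
Tally weights:
  weight 0: 1 codewords.
  weight 1: 1 codewords.
  weight 2: 1 codewords.
  weight 3: 5 codewords.
  weight 4: 5 codewords.
  weight 5: 1 codewords.
  weight 6: 1 codewords.
  weight 7: 1 codewords.
Minimum distance d = smallest w > 0 with A_w > 0 = 1.
Sanity: Σ A_w = 16 = 2^4 = 16 ✓.


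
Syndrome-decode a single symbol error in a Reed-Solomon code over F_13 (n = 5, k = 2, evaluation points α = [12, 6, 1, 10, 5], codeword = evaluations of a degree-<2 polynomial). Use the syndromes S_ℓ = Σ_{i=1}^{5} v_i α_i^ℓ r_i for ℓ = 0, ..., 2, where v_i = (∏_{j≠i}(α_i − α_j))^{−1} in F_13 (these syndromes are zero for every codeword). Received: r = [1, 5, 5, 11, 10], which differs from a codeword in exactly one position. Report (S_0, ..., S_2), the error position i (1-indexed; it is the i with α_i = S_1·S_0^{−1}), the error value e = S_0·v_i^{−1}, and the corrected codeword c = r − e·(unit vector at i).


S = (10, 10, 10), error at position 3, error magnitude e = 1, c = [1, 5, 4, 11, 10].

Step 1: column multipliers v_i = (∏_{j≠i}(α_i − α_j))^{−1} mod 13.
  i = 1 (α = 12): (12−6)(12−1)(12−10)(12−5) = 6·11·2·7 = 924 ≡ 1, so v_1 = 1^{−1} = 1 (mod 13).
  i = 2 (α = 6): (6−12)(6−1)(6−10)(6−5) = (−6)·5·(−4)·1 = 120 ≡ 3, so v_2 = 3^{−1} = 9 (mod 13).
  i = 3 (α = 1): (1−12)(1−6)(1−10)(1−5) = (−11)·(−5)·(−9)·(−4) = 1980 ≡ 4, so v_3 = 4^{−1} = 10 (mod 13).
  i = 4 (α = 10): (10−12)(10−6)(10−1)(10−5) = (−2)·4·9·5 = −360 ≡ 4, so v_4 = 4^{−1} = 10 (mod 13).
  i = 5 (α = 5): (5−12)(5−6)(5−1)(5−10) = (−7)·(−1)·4·(−5) = −140 ≡ 3, so v_5 = 3^{−1} = 9 (mod 13).
  v = [1, 9, 10, 10, 9].
Step 2: syndromes of r = [1, 5, 5, 11, 10] (all sums mod 13).
  S_0 = Σ v_i r_i = 1·1 + 9·5 + 10·5 + 10·11 + 9·10 = 296 ≡ 10.
  S_1 = Σ v_i α_i r_i = 1·12·1 + 9·6·5 + 10·1·5 + 10·10·11 + 9·5·10 = 1882 ≡ 10.
  α_i^2 mod 13 = [1, 10, 1, 9, 12].
  S_2 = Σ v_i α_i^2 r_i = 1·1·1 + 9·10·5 + 10·1·5 + 10·9·11 + 9·12·10 = 2571 ≡ 10.
  S = (10, 10, 10) ≠ 0, so r is not a codeword (an error is present).
Step 3: locate the error. For a single error e at position i, S_ℓ = v_i·e·α_i^ℓ, so α_err = S_1/S_0.
  S_0^{−1} = 10^{−1} = 4 (mod 13), so α_err = 10·4 = 40 ≡ 1 = α_3. Error position i = 3.
  Consistency check: S_2/S_1 = 10·4 = 40 ≡ 1 = α_err ✓ (single-error assumption holds).
Step 4: error magnitude e = S_0/v_3 = S_0·∏_{j≠3}(α_3 − α_j) = 10·4 = 40 ≡ 1 (mod 13).
Step 5: correct position 3: c_3 = r_3 − e = 5 − 1 ≡ 4 (mod 13). Hence c = [1, 5, 4, 11, 10].
  Check: interpolating c through the α_i gives m(x) = 9 + 8·x (degree < 2) with m(α_i) = c_i for every i, so c is indeed a codeword.


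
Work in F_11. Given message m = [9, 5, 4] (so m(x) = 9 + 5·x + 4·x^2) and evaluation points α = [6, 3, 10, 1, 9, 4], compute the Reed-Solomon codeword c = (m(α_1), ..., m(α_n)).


c = [7, 5, 8, 7, 4, 5]

Message polynomial: m(x) = 9 + 5·x + 4·x^2 (mod 11).
For each evaluation point α_i, compute m(α_i) mod 11:
  α_1 = 6: Horner steps 4 → 7 → 7, so m(6) = 7.
  α_2 = 3: Horner steps 4 → 6 → 5, so m(3) = 5.
  α_3 = 10: Horner steps 4 → 1 → 8, so m(10) = 8.
  α_4 = 1: Horner steps 4 → 9 → 7, so m(1) = 7.
  α_5 = 9: Horner steps 4 → 8 → 4, so m(9) = 4.
  α_6 = 4: Horner steps 4 → 10 → 5, so m(4) = 5.
Codeword c = [7, 5, 8, 7, 4, 5] ∈ F_11^6.


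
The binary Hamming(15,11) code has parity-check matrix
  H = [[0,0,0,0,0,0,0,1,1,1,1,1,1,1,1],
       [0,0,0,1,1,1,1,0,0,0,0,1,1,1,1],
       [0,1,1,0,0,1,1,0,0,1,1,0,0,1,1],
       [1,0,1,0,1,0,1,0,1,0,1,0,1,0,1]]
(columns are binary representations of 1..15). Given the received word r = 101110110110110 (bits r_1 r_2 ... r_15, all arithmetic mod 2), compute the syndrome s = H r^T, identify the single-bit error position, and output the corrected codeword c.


s = (1, 1, 1, 0)^T, error position = 14, corrected codeword c = 101110110110100

Compute s = H r^T mod 2 one row at a time:
  s_1 = 1 + 0 + 1 + 1 + 0 + 1 + 1 + 0 = 5 ≡ 1 (mod 2).
  s_2 = 1 + 1 + 0 + 1 + 0 + 1 + 1 + 0 = 5 ≡ 1 (mod 2).
  s_3 = 0 + 1 + 0 + 1 + 1 + 1 + 1 + 0 = 5 ≡ 1 (mod 2).
  s_4 = 1 + 1 + 1 + 1 + 0 + 1 + 1 + 0 = 6 ≡ 0 (mod 2).
s = (1, 1, 1, 0)^T — this equals column 14 of H (binary 1110), so error is at position 14.
Correct: flip bit 14 of r = 101110110110110 to get c = 101110110110100.


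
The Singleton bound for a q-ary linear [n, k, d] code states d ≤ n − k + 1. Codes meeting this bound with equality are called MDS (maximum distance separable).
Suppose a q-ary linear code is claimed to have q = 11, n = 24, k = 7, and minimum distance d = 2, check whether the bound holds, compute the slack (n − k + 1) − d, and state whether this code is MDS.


Singleton RHS = n − k + 1 = 18, slack = 16, bound satisfied, not MDS.

Singleton bound: d ≤ n − k + 1.
Here n = 24, k = 7, so n − k + 1 = 18.
Given d = 2, check d ≤ 18: YES.
Slack = (n − k + 1) − d = 16.
The code is NOT MDS (slack = 16 > 0).
Description: the claimed parameters are [24, 7, 2]_11; such a code would be non-MDS.


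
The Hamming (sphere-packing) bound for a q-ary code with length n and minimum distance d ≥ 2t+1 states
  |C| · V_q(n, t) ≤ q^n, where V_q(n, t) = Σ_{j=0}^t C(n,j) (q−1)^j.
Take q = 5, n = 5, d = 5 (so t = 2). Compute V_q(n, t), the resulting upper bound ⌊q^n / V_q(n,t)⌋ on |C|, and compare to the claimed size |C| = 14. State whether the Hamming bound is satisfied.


V_q(n, t) = 181, q^n = 3125, Hamming bound = 17, |C| = 14 ≤ bound (satisfied).

Step 1: Compute V_q(n, t) = Σ_{j=0}^2 C(n, j) (q−1)^j.
  j = 0: C(5,0)·(4)^0 = 1·1 = 1.
  j = 1: C(5,1)·(4)^1 = 5·4 = 20.
  j = 2: C(5,2)·(4)^2 = 10·16 = 160.
  V_q(n, t) = 1 + 20 + 160 = 181.
Step 2: q^n = 5^5 = 3125.
Step 3: Hamming bound ⌊q^n / V_q(n,t)⌋ = ⌊3125/181⌋ = 17.
Step 4: Compare |C| = 14 to 17: satisfied.
The claimed |C| lies below the Hamming bound.


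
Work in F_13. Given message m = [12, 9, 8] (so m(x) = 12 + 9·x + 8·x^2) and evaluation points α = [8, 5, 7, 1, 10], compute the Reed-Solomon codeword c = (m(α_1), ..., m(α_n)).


c = [11, 10, 12, 3, 5]

Message polynomial: m(x) = 12 + 9·x + 8·x^2 (mod 13).
For each evaluation point α_i, compute m(α_i) mod 13:
  α_1 = 8: Horner steps 8 → 8 → 11, so m(8) = 11.
  α_2 = 5: Horner steps 8 → 10 → 10, so m(5) = 10.
  α_3 = 7: Horner steps 8 → 0 → 12, so m(7) = 12.
  α_4 = 1: Horner steps 8 → 4 → 3, so m(1) = 3.
  α_5 = 10: Horner steps 8 → 11 → 5, so m(10) = 5.
Codeword c = [11, 10, 12, 3, 5] ∈ F_13^5.


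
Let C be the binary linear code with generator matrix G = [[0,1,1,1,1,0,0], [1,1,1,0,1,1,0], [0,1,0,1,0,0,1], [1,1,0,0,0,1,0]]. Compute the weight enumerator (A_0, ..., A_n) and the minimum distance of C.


Weight distribution: A_0 = 1, A_1 = 1, A_2 = 2, A_3 = 4, A_4 = 3, A_5 = 3, A_6 = 2. Minimum distance d = 1.

Enumerate all 2^4 = 16 messages m ∈ F_2^4.
For each, compute codeword c = mG in F_2^7, then tally its weight.
  m = 0000 → c = 0000000, weight = 0.
  m = 1000 → c = 0111100, weight = 4.
  m = 0100 → c = 1110110, weight = 5.
  m = 1100 → c = 1001010, weight = 3.
  m = 0010 → c = 0101001, weight = 3.
  m = 1010 → c = 0010101, weight = 3.
  m = 0110 → c = 1011111, weight = 6.
  m = 1110 → c = 1100011, weight = 4.
  m = 0001 → c = 1100010, weight = 3.
  m = 1001 → c = 1011110, weight = 5.
  m = 0101 → c = 0010100, weight = 2.
  m = 1101 → c = 0101000, weight = 2.
  m = 0011 → c = 1001011, weight = 4.
  m = 1011 → c = 1110111, weight = 6.
  m = 0111 → c = 0111101, weight = 5.
  m = 1111 → c = 0000001, weight = 1.
Tally weights:
  weight 0: 1 codewords.
  weight 1: 1 codewords.
  weight 2: 2 codewords.
  weight 3: 4 codewords.
  weight 4: 3 codewords.
  weight 5: 3 codewords.
  weight 6: 2 codewords.
Minimum distance d = smallest w > 0 with A_w > 0 = 1.
Sanity: Σ A_w = 16 = 2^4 = 16 ✓.


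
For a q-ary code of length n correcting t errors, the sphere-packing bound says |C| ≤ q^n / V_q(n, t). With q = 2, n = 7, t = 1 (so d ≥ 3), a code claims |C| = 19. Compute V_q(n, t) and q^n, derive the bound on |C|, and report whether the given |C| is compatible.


V_q(n, t) = 8, q^n = 128, Hamming bound = 16, |C| = 19 > bound (violated).

Step 1: Compute V_q(n, t) = Σ_{j=0}^1 C(n, j) (q−1)^j.
  j = 0: C(7,0)·(1)^0 = 1·1 = 1.
  j = 1: C(7,1)·(1)^1 = 7·1 = 7.
  V_q(n, t) = 1 + 7 = 8.
Step 2: q^n = 2^7 = 128.
Step 3: Hamming bound ⌊q^n / V_q(n,t)⌋ = ⌊128/8⌋ = 16.
Step 4: Compare |C| = 19 to 16: violated.
The claimed |C| lies above the Hamming bound, so no 2-ary code of length 7 with d ≥ 3 can have 19 codewords.


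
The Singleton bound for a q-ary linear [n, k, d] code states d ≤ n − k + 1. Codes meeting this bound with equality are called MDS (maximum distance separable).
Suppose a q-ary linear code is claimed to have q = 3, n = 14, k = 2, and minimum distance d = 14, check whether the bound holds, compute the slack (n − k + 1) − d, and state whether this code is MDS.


Singleton RHS = n − k + 1 = 13, slack = -1, bound violated (no such code; not MDS).

Singleton bound: d ≤ n − k + 1.
Here n = 14, k = 2, so n − k + 1 = 13.
Given d = 14, check d ≤ 13: NO.
Slack = (n − k + 1) − d = -1.
The slack is negative: d = 14 exceeds n − k + 1 = 13 by 1, so the Singleton bound is violated and no linear [14, 2, 14]_3 code can exist. In particular it is not MDS (MDS requires d = n − k + 1 exactly).
Description: the claimed parameters are [14, 2, 14]_3; such a code would be impossible (violates the Singleton bound).


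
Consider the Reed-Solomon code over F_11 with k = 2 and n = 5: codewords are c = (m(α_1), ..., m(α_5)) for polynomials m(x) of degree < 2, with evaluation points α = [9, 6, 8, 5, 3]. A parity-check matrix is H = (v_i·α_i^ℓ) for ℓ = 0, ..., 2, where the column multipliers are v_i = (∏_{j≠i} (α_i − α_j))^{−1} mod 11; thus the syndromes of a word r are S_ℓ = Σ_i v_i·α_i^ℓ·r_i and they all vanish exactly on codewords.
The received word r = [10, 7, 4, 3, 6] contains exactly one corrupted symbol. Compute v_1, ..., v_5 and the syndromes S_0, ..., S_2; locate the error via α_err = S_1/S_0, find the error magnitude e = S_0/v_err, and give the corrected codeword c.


S = (4, 3, 5), error at position 1, error magnitude e = 2, c = [8, 7, 4, 3, 6].

Step 1: column multipliers v_i = (∏_{j≠i}(α_i − α_j))^{−1} mod 11.
  i = 1 (α = 9): (9−6)(9−8)(9−5)(9−3) = 3·1·4·6 = 72 ≡ 6, so v_1 = 6^{−1} = 2 (mod 11).
  i = 2 (α = 6): (6−9)(6−8)(6−5)(6−3) = (−3)·(−2)·1·3 = 18 ≡ 7, so v_2 = 7^{−1} = 8 (mod 11).
  i = 3 (α = 8): (8−9)(8−6)(8−5)(8−3) = (−1)·2·3·5 = −30 ≡ 3, so v_3 = 3^{−1} = 4 (mod 11).
  i = 4 (α = 5): (5−9)(5−6)(5−8)(5−3) = (−4)·(−1)·(−3)·2 = −24 ≡ 9, so v_4 = 9^{−1} = 5 (mod 11).
  i = 5 (α = 3): (3−9)(3−6)(3−8)(3−5) = (−6)·(−3)·(−5)·(−2) = 180 ≡ 4, so v_5 = 4^{−1} = 3 (mod 11).
  v = [2, 8, 4, 5, 3].
Step 2: syndromes of r = [10, 7, 4, 3, 6] (all sums mod 11).
  S_0 = Σ v_i r_i = 2·10 + 8·7 + 4·4 + 5·3 + 3·6 = 125 ≡ 4.
  S_1 = Σ v_i α_i r_i = 2·9·10 + 8·6·7 + 4·8·4 + 5·5·3 + 3·3·6 = 773 ≡ 3.
  α_i^2 mod 11 = [4, 3, 9, 3, 9].
  S_2 = Σ v_i α_i^2 r_i = 2·4·10 + 8·3·7 + 4·9·4 + 5·3·3 + 3·9·6 = 599 ≡ 5.
  S = (4, 3, 5) ≠ 0, so r is not a codeword (an error is present).
Step 3: locate the error. For a single error e at position i, S_ℓ = v_i·e·α_i^ℓ, so α_err = S_1/S_0.
  S_0^{−1} = 4^{−1} = 3 (mod 11), so α_err = 3·3 = 9 ≡ 9 = α_1. Error position i = 1.
  Consistency check: S_2/S_1 = 5·4 = 20 ≡ 9 = α_err ✓ (single-error assumption holds).
Step 4: error magnitude e = S_0/v_1 = S_0·∏_{j≠1}(α_1 − α_j) = 4·6 = 24 ≡ 2 (mod 11).
Step 5: correct position 1: c_1 = r_1 − e = 10 − 2 ≡ 8 (mod 11). Hence c = [8, 7, 4, 3, 6].
  Check: interpolating c through the α_i gives m(x) = 5 + 4·x (degree < 2) with m(α_i) = c_i for every i, so c is indeed a codeword.


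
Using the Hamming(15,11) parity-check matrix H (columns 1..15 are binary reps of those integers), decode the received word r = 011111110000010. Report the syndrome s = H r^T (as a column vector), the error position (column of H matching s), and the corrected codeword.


s = (0, 1, 1, 1)^T, error position = 7, corrected codeword c = 011111010000010

Compute s = H r^T mod 2 one row at a time:
  s_1 = 1 + 0 + 0 + 0 + 0 + 0 + 1 + 0 = 2 ≡ 0 (mod 2).
  s_2 = 1 + 1 + 1 + 1 + 0 + 0 + 1 + 0 = 5 ≡ 1 (mod 2).
  s_3 = 1 + 1 + 1 + 1 + 0 + 0 + 1 + 0 = 5 ≡ 1 (mod 2).
  s_4 = 0 + 1 + 1 + 1 + 0 + 0 + 0 + 0 = 3 ≡ 1 (mod 2).
s = (0, 1, 1, 1)^T — this equals column 7 of H (binary 0111), so error is at position 7.
Correct: flip bit 7 of r = 011111110000010 to get c = 011111010000010.


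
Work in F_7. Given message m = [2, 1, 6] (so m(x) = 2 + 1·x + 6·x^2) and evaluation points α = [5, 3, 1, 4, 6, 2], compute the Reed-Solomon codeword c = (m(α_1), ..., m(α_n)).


c = [3, 3, 2, 4, 0, 0]

Message polynomial: m(x) = 2 + 1·x + 6·x^2 (mod 7).
For each evaluation point α_i, compute m(α_i) mod 7:
  α_1 = 5: Horner steps 6 → 3 → 3, so m(5) = 3.
  α_2 = 3: Horner steps 6 → 5 → 3, so m(3) = 3.
  α_3 = 1: Horner steps 6 → 0 → 2, so m(1) = 2.
  α_4 = 4: Horner steps 6 → 4 → 4, so m(4) = 4.
  α_5 = 6: Horner steps 6 → 2 → 0, so m(6) = 0.
  α_6 = 2: Horner steps 6 → 6 → 0, so m(2) = 0.
Codeword c = [3, 3, 2, 4, 0, 0] ∈ F_7^6.


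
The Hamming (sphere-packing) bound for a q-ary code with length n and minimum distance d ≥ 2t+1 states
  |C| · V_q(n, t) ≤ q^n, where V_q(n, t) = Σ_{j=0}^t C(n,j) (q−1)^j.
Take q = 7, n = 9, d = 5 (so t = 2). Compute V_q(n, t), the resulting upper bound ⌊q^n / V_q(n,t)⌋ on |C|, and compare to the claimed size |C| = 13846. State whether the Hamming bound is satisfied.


V_q(n, t) = 1351, q^n = 40353607, Hamming bound = 29869, |C| = 13846 ≤ bound (satisfied).

Step 1: Compute V_q(n, t) = Σ_{j=0}^2 C(n, j) (q−1)^j.
  j = 0: C(9,0)·(6)^0 = 1·1 = 1.
  j = 1: C(9,1)·(6)^1 = 9·6 = 54.
  j = 2: C(9,2)·(6)^2 = 36·36 = 1296.
  V_q(n, t) = 1 + 54 + 1296 = 1351.
Step 2: q^n = 7^9 = 40353607.
Step 3: Hamming bound ⌊q^n / V_q(n,t)⌋ = ⌊40353607/1351⌋ = 29869.
Step 4: Compare |C| = 13846 to 29869: satisfied.
The claimed |C| lies below the Hamming bound.


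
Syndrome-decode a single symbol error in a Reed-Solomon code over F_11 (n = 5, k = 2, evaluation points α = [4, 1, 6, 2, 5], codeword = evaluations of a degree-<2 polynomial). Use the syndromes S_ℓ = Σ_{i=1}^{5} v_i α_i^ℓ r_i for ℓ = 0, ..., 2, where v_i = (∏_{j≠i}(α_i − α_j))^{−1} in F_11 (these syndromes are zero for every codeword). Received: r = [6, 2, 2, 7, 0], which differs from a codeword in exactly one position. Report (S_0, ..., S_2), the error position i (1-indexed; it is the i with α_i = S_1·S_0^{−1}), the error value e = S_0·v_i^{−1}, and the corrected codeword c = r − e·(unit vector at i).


S = (9, 10, 5), error at position 3, error magnitude e = 8, c = [6, 2, 5, 7, 0].

Step 1: column multipliers v_i = (∏_{j≠i}(α_i − α_j))^{−1} mod 11.
  i = 1 (α = 4): (4−1)(4−6)(4−2)(4−5) = 3·(−2)·2·(−1) = 12 ≡ 1, so v_1 = 1^{−1} = 1 (mod 11).
  i = 2 (α = 1): (1−4)(1−6)(1−2)(1−5) = (−3)·(−5)·(−1)·(−4) = 60 ≡ 5, so v_2 = 5^{−1} = 9 (mod 11).
  i = 3 (α = 6): (6−4)(6−1)(6−2)(6−5) = 2·5·4·1 = 40 ≡ 7, so v_3 = 7^{−1} = 8 (mod 11).
  i = 4 (α = 2): (2−4)(2−1)(2−6)(2−5) = (−2)·1·(−4)·(−3) = −24 ≡ 9, so v_4 = 9^{−1} = 5 (mod 11).
  i = 5 (α = 5): (5−4)(5−1)(5−6)(5−2) = 1·4·(−1)·3 = −12 ≡ 10, so v_5 = 10^{−1} = 10 (mod 11).
  v = [1, 9, 8, 5, 10].
Step 2: syndromes of r = [6, 2, 2, 7, 0] (all sums mod 11).
  S_0 = Σ v_i r_i = 1·6 + 9·2 + 8·2 + 5·7 + 10·0 = 75 ≡ 9.
  S_1 = Σ v_i α_i r_i = 1·4·6 + 9·1·2 + 8·6·2 + 5·2·7 + 10·5·0 = 208 ≡ 10.
  α_i^2 mod 11 = [5, 1, 3, 4, 3].
  S_2 = Σ v_i α_i^2 r_i = 1·5·6 + 9·1·2 + 8·3·2 + 5·4·7 + 10·3·0 = 236 ≡ 5.
  S = (9, 10, 5) ≠ 0, so r is not a codeword (an error is present).
Step 3: locate the error. For a single error e at position i, S_ℓ = v_i·e·α_i^ℓ, so α_err = S_1/S_0.
  S_0^{−1} = 9^{−1} = 5 (mod 11), so α_err = 10·5 = 50 ≡ 6 = α_3. Error position i = 3.
  Consistency check: S_2/S_1 = 5·10 = 50 ≡ 6 = α_err ✓ (single-error assumption holds).
Step 4: error magnitude e = S_0/v_3 = S_0·∏_{j≠3}(α_3 − α_j) = 9·7 = 63 ≡ 8 (mod 11).
Step 5: correct position 3: c_3 = r_3 − e = 2 − 8 ≡ 5 (mod 11). Hence c = [6, 2, 5, 7, 0].
  Check: interpolating c through the α_i gives m(x) = 8 + 5·x (degree < 2) with m(α_i) = c_i for every i, so c is indeed a codeword.


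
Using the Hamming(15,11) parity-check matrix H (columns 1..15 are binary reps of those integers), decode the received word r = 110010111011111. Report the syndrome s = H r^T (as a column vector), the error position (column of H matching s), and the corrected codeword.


s = (1, 0, 1, 1)^T, error position = 11, corrected codeword c = 110010111001111

Compute s = H r^T mod 2 one row at a time:
  s_1 = 1 + 1 + 0 + 1 + 1 + 1 + 1 + 1 = 7 ≡ 1 (mod 2).
  s_2 = 0 + 1 + 0 + 1 + 1 + 1 + 1 + 1 = 6 ≡ 0 (mod 2).
  s_3 = 1 + 0 + 0 + 1 + 0 + 1 + 1 + 1 = 5 ≡ 1 (mod 2).
  s_4 = 1 + 0 + 1 + 1 + 1 + 1 + 1 + 1 = 7 ≡ 1 (mod 2).
s = (1, 0, 1, 1)^T — this equals column 11 of H (binary 1011), so error is at position 11.
Correct: flip bit 11 of r = 110010111011111 to get c = 110010111001111.


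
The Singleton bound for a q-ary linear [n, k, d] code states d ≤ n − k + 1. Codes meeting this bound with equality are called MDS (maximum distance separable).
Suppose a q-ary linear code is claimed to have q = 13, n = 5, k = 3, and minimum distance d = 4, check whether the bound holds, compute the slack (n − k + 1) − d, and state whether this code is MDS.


Singleton RHS = n − k + 1 = 3, slack = -1, bound violated (no such code; not MDS).

Singleton bound: d ≤ n − k + 1.
Here n = 5, k = 3, so n − k + 1 = 3.
Given d = 4, check d ≤ 3: NO.
Slack = (n − k + 1) − d = -1.
The slack is negative: d = 4 exceeds n − k + 1 = 3 by 1, so the Singleton bound is violated and no linear [5, 3, 4]_13 code can exist. In particular it is not MDS (MDS requires d = n − k + 1 exactly).
Description: the claimed parameters are [5, 3, 4]_13; such a code would be impossible (violates the Singleton bound).


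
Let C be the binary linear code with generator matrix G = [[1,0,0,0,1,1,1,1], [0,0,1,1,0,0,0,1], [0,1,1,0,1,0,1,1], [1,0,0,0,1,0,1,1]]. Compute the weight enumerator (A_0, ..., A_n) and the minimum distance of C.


Weight distribution: A_0 = 1, A_1 = 1, A_3 = 2, A_4 = 5, A_5 = 5, A_6 = 2. Minimum distance d = 1.

Enumerate all 2^4 = 16 messages m ∈ F_2^4.
For each, compute codeword c = mG in F_2^8, then tally its weight.
  m = 0000 → c = 00000000, weight = 0.
  m = 1000 → c = 10001111, weight = 5.
  m = 0100 → c = 00110001, weight = 3.
  m = 1100 → c = 10111110, weight = 6.
  m = 0010 → c = 01101011, weight = 5.
  m = 1010 → c = 11100100, weight = 4.
  m = 0110 → c = 01011010, weight = 4.
  m = 1110 → c = 11010101, weight = 5.
  m = 0001 → c = 10001011, weight = 4.
  m = 1001 → c = 00000100, weight = 1.
  m = 0101 → c = 10111010, weight = 5.
  m = 1101 → c = 00110101, weight = 4.
  m = 0011 → c = 11100000, weight = 3.
  m = 1011 → c = 01101111, weight = 6.
  m = 0111 → c = 11010001, weight = 4.
  m = 1111 → c = 01011110, weight = 5.
Tally weights:
  weight 0: 1 codewords.
  weight 1: 1 codewords.
  weight 3: 2 codewords.
  weight 4: 5 codewords.
  weight 5: 5 codewords.
  weight 6: 2 codewords.
Minimum distance d = smallest w > 0 with A_w > 0 = 1.
Sanity: Σ A_w = 16 = 2^4 = 16 ✓.


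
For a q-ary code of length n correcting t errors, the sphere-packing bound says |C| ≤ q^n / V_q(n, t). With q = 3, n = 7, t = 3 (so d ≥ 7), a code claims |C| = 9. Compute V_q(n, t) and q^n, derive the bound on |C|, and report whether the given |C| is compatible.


V_q(n, t) = 379, q^n = 2187, Hamming bound = 5, |C| = 9 > bound (violated).

Step 1: Compute V_q(n, t) = Σ_{j=0}^3 C(n, j) (q−1)^j.
  j = 0: C(7,0)·(2)^0 = 1·1 = 1.
  j = 1: C(7,1)·(2)^1 = 7·2 = 14.
  j = 2: C(7,2)·(2)^2 = 21·4 = 84.
  j = 3: C(7,3)·(2)^3 = 35·8 = 280.
  V_q(n, t) = 1 + 14 + 84 + 280 = 379.
Step 2: q^n = 3^7 = 2187.
Step 3: Hamming bound ⌊q^n / V_q(n,t)⌋ = ⌊2187/379⌋ = 5.
Step 4: Compare |C| = 9 to 5: violated.
The claimed |C| lies above the Hamming bound, so no 3-ary code of length 7 with d ≥ 7 can have 9 codewords.


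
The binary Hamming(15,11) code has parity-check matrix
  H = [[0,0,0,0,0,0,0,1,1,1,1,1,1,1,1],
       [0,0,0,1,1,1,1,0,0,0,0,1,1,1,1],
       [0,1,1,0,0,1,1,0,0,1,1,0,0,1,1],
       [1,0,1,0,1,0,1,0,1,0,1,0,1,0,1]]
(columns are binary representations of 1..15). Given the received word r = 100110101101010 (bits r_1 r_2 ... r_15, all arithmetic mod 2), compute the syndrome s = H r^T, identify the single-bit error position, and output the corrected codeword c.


s = (0, 1, 1, 0)^T, error position = 6, corrected codeword c = 100111101101010

Compute s = H r^T mod 2 one row at a time:
  s_1 = 0 + 1 + 1 + 0 + 1 + 0 + 1 + 0 = 4 ≡ 0 (mod 2).
  s_2 = 1 + 1 + 0 + 1 + 1 + 0 + 1 + 0 = 5 ≡ 1 (mod 2).
  s_3 = 0 + 0 + 0 + 1 + 1 + 0 + 1 + 0 = 3 ≡ 1 (mod 2).
  s_4 = 1 + 0 + 1 + 1 + 1 + 0 + 0 + 0 = 4 ≡ 0 (mod 2).
s = (0, 1, 1, 0)^T — this equals column 6 of H (binary 0110), so error is at position 6.
Correct: flip bit 6 of r = 100110101101010 to get c = 100111101101010.


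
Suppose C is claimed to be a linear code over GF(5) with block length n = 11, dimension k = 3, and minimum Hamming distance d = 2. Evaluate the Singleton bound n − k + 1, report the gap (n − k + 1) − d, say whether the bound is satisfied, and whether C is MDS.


Singleton RHS = n − k + 1 = 9, slack = 7, bound satisfied, not MDS.

Singleton bound: d ≤ n − k + 1.
Here n = 11, k = 3, so n − k + 1 = 9.
Given d = 2, check d ≤ 9: YES.
Slack = (n − k + 1) − d = 7.
The code is NOT MDS (slack = 7 > 0).
Description: the claimed parameters are [11, 3, 2]_5; such a code would be non-MDS.


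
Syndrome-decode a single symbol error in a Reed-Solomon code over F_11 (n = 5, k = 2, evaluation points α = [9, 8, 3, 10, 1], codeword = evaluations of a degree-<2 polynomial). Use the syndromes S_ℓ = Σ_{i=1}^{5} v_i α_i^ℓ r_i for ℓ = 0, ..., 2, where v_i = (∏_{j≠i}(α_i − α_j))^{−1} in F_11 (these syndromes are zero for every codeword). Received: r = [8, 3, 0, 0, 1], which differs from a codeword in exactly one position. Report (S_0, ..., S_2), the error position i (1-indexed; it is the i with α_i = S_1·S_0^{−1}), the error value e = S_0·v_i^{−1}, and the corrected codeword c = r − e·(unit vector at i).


S = (4, 7, 4), error at position 4, error magnitude e = 9, c = [8, 3, 0, 2, 1].

Step 1: column multipliers v_i = (∏_{j≠i}(α_i − α_j))^{−1} mod 11.
  i = 1 (α = 9): (9−8)(9−3)(9−10)(9−1) = 1·6·(−1)·8 = −48 ≡ 7, so v_1 = 7^{−1} = 8 (mod 11).
  i = 2 (α = 8): (8−9)(8−3)(8−10)(8−1) = (−1)·5·(−2)·7 = 70 ≡ 4, so v_2 = 4^{−1} = 3 (mod 11).
  i = 3 (α = 3): (3−9)(3−8)(3−10)(3−1) = (−6)·(−5)·(−7)·2 = −420 ≡ 9, so v_3 = 9^{−1} = 5 (mod 11).
  i = 4 (α = 10): (10−9)(10−8)(10−3)(10−1) = 1·2·7·9 = 126 ≡ 5, so v_4 = 5^{−1} = 9 (mod 11).
  i = 5 (α = 1): (1−9)(1−8)(1−3)(1−10) = (−8)·(−7)·(−2)·(−9) = 1008 ≡ 7, so v_5 = 7^{−1} = 8 (mod 11).
  v = [8, 3, 5, 9, 8].
Step 2: syndromes of r = [8, 3, 0, 0, 1] (all sums mod 11).
  S_0 = Σ v_i r_i = 8·8 + 3·3 + 5·0 + 9·0 + 8·1 = 81 ≡ 4.
  S_1 = Σ v_i α_i r_i = 8·9·8 + 3·8·3 + 5·3·0 + 9·10·0 + 8·1·1 = 656 ≡ 7.
  α_i^2 mod 11 = [4, 9, 9, 1, 1].
  S_2 = Σ v_i α_i^2 r_i = 8·4·8 + 3·9·3 + 5·9·0 + 9·1·0 + 8·1·1 = 345 ≡ 4.
  S = (4, 7, 4) ≠ 0, so r is not a codeword (an error is present).
Step 3: locate the error. For a single error e at position i, S_ℓ = v_i·e·α_i^ℓ, so α_err = S_1/S_0.
  S_0^{−1} = 4^{−1} = 3 (mod 11), so α_err = 7·3 = 21 ≡ 10 = α_4. Error position i = 4.
  Consistency check: S_2/S_1 = 4·8 = 32 ≡ 10 = α_err ✓ (single-error assumption holds).
Step 4: error magnitude e = S_0/v_4 = S_0·∏_{j≠4}(α_4 − α_j) = 4·5 = 20 ≡ 9 (mod 11).
Step 5: correct position 4: c_4 = r_4 − e = 0 − 9 ≡ 2 (mod 11). Hence c = [8, 3, 0, 2, 1].
  Check: interpolating c through the α_i gives m(x) = 7 + 5·x (degree < 2) with m(α_i) = c_i for every i, so c is indeed a codeword.


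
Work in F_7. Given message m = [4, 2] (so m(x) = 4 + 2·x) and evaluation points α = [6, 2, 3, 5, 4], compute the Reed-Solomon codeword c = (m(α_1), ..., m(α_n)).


c = [2, 1, 3, 0, 5]

Message polynomial: m(x) = 4 + 2·x (mod 7).
For each evaluation point α_i, compute m(α_i) mod 7:
  α_1 = 6: Horner steps 2 → 2, so m(6) = 2.
  α_2 = 2: Horner steps 2 → 1, so m(2) = 1.
  α_3 = 3: Horner steps 2 → 3, so m(3) = 3.
  α_4 = 5: Horner steps 2 → 0, so m(5) = 0.
  α_5 = 4: Horner steps 2 → 5, so m(4) = 5.
Codeword c = [2, 1, 3, 0, 5] ∈ F_7^5.


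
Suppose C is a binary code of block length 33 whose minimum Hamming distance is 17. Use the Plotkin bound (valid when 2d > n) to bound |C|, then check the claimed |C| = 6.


Plotkin bound M ≤ 34; given |C| = 6 ≤ bound (satisfied).

Check applicability: 2d = 34, n = 33.
2d − n = 1 > 0, so Plotkin applies.
Compute d/(2d−n) = 17/1 ≈ 17.0000.
⌊d/(2d−n)⌋ = 17.
Plotkin bound: M ≤ 2·17 = 34.
Given |C| = 6, check: satisfied.
This |C| is below the Plotkin bound.


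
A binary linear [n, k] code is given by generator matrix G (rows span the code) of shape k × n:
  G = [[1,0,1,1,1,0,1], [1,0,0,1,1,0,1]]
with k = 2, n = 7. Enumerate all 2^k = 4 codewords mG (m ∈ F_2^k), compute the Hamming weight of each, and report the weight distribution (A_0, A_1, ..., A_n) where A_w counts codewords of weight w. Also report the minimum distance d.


Weight distribution: A_0 = 1, A_1 = 1, A_4 = 1, A_5 = 1. Minimum distance d = 1.

Enumerate all 2^2 = 4 messages m ∈ F_2^2.
For each, compute codeword c = mG in F_2^7, then tally its weight.
  m = 00 → c = 0000000, weight = 0.
  m = 10 → c = 1011101, weight = 5.
  m = 01 → c = 1001101, weight = 4.
  m = 11 → c = 0010000, weight = 1.
Tally weights:
  weight 0: 1 codewords.
  weight 1: 1 codewords.
  weight 4: 1 codewords.
  weight 5: 1 codewords.
Minimum distance d = smallest w > 0 with A_w > 0 = 1.
Sanity: Σ A_w = 4 = 2^2 = 4 ✓.


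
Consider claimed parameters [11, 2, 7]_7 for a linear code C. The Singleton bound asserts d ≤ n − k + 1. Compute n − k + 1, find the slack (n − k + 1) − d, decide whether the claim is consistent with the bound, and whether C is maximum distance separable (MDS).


Singleton RHS = n − k + 1 = 10, slack = 3, bound satisfied, not MDS.

Singleton bound: d ≤ n − k + 1.
Here n = 11, k = 2, so n − k + 1 = 10.
Given d = 7, check d ≤ 10: YES.
Slack = (n − k + 1) − d = 3.
The code is NOT MDS (slack = 3 > 0).
Description: the claimed parameters are [11, 2, 7]_7; such a code would be non-MDS.
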